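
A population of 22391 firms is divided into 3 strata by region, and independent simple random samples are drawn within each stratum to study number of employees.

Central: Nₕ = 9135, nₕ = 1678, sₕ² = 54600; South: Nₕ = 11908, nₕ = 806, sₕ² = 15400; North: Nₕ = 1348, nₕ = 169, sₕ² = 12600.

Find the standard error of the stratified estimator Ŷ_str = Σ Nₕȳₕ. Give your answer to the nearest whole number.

69721

Var(Ŷ_str) = Σₕ Nₕ²(1 − fₕ)sₕ²/nₕ.
Central: 9135²·(1 − 1678/9135)·54600/1678 = 2.2165288 × 10^9.
South: 11908²·(1 − 806/11908)·15400/806 = 2.5259557 × 10^9.
North: 1348²·(1 − 169/1348)·12600/169 = 1.1849159 × 10^8.
Sum = 4.8609761 × 10^9.
SE = √(4.8609761 × 10^9) = 69721.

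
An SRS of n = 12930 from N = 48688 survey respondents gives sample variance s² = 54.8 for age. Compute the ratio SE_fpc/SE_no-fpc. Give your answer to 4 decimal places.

0.8570

f = n/N = 12930/48688 = 0.26556852.
SE_no-fpc = √(s²/n) = 0.065101503; SE_fpc = √((1−f)s²/n) = 0.055791323.
Ratio = √(1−f) = 0.85698978.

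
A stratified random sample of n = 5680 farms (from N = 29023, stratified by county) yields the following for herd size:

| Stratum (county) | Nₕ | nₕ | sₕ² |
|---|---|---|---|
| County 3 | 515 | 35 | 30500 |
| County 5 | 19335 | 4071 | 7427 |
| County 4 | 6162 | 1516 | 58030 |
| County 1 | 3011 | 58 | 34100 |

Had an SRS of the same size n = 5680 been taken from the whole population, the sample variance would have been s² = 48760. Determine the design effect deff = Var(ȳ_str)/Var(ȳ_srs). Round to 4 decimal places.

1.2169

Var(ȳ_str) = Σ Wₕ²(1−fₕ)sₕ²/nₕ with Wₕ = Nₕ/29023:
  County 3: (515/29023)²·(1−35/515)·30500/35 = 0.25573823
  County 5: (19335/29023)²·(1−4071/19335)·7427/4071 = 0.63920513
  County 4: (6162/29023)²·(1−1516/6162)·58030/1516 = 1.3009771
  County 1: (3011/29023)²·(1−58/3011)·34100/58 = 6.2060602
  → Var(ȳ_str) = 8.4019807.
Var(ȳ_srs) = (1 − 5680/29023)·48760/5680 = 6.9044602.
deff = 8.4019807 / 6.9044602 = 1.2169.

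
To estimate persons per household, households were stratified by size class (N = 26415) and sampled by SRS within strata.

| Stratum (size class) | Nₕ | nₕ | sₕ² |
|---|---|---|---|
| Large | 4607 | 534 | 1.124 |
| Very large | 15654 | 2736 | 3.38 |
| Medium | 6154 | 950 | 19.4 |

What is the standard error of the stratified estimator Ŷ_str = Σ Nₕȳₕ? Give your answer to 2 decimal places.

Var(Ŷ_str) = Σₕ Nₕ²(1 − fₕ)sₕ²/nₕ.
Large: 4607²·(1 − 534/4607)·1.124/534 = 39496.415.
Very large: 15654²·(1 − 2736/15654)·3.38/2736 = 249816.56.
Medium: 6154²·(1 − 950/6154)·19.4/950 = 653992.71.
Sum = 943305.69.
SE = √(943305.69) = 971.24.

971.24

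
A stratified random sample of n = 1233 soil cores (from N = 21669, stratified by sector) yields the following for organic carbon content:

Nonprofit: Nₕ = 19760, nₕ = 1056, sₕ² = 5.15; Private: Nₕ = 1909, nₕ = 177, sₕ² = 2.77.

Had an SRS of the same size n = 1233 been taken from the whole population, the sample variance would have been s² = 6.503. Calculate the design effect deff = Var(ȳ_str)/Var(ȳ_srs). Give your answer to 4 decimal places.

Var(ȳ_str) = Σ Wₕ²(1−fₕ)sₕ²/nₕ with Wₕ = Nₕ/21669:
  Nonprofit: (19760/21669)²·(1−1056/19760)·5.15/1056 = 0.003838725
  Private: (1909/21669)²·(1−177/1909)·2.77/177 = 1.1020025 × 10^-4
  → Var(ȳ_str) = 0.0039489253.
Var(ȳ_srs) = (1 − 1233/21669)·6.503/1233 = 0.004974022.
deff = 0.0039489253 / 0.004974022 = 0.7939.

0.7939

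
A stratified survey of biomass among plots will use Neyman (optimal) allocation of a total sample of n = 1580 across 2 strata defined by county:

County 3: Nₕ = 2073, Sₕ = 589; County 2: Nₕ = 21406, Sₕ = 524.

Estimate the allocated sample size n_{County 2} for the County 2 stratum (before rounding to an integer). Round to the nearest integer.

1425

Neyman allocation: nₕ = n·NₕSₕ / Σⱼ NⱼSⱼ.
Σ NⱼSⱼ = 2073·589 + 21406·524 = 1.2437741 × 10^7.
n_{County 2} = 1580·21406·524 / (1.2437741 × 10^7) = 1425.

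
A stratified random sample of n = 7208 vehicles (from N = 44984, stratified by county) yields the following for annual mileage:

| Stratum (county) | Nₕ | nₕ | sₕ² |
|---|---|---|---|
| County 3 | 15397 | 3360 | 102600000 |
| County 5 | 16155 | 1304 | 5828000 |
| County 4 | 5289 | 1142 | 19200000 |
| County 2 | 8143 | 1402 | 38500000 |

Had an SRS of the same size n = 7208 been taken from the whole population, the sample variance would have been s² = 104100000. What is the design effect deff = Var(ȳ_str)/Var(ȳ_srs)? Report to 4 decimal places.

Var(ȳ_str) = Σ Wₕ²(1−fₕ)sₕ²/nₕ with Wₕ = Nₕ/44984:
  County 3: (15397/44984)²·(1−3360/15397)·102600000/3360 = 2796.7028
  County 5: (16155/44984)²·(1−1304/16155)·5828000/1304 = 529.89335
  County 4: (5289/44984)²·(1−1142/5289)·19200000/1142 = 182.23282
  County 2: (8143/44984)²·(1−1402/8143)·38500000/1402 = 744.91263
  → Var(ȳ_str) = 4253.7416.
Var(ȳ_srs) = (1 − 7208/44984)·104100000/7208 = 12128.13.
deff = 4253.7416 / 12128.13 = 0.3507.

0.3507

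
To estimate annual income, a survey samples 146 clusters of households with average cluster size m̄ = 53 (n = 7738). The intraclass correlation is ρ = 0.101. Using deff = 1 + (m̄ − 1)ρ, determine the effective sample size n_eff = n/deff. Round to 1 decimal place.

deff = 1 + (53 − 1)·0.101 = 1 + 5.252 = 6.252.
n_eff = 7738 / 6.252 = 1237.7.

1237.7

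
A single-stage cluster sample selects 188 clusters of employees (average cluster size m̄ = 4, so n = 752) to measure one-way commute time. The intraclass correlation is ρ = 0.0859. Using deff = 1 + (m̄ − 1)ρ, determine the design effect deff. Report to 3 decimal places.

deff = 1 + (4 − 1)·0.0859 = 1 + 0.2577 = 1.2577.

1.258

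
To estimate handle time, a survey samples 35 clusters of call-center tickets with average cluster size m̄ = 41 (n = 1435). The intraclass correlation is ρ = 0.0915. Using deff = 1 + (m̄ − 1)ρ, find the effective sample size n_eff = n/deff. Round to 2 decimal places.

deff = 1 + (41 − 1)·0.0915 = 1 + 3.66 = 4.66.
n_eff = 1435 / 4.66 = 307.94.

307.94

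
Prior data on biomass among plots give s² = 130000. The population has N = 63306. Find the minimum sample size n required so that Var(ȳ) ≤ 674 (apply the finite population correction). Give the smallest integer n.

Without fpc, n₀ = s²/D = 130000/674 = 192.8783.
With fpc, (1 − n/N)·s²/n ≤ D requires n ≥ n₀/(1 + n₀/N) = 192.8783/(1 + 192.8783/63306) = 192.2924.
Rounding up, n = 193.

193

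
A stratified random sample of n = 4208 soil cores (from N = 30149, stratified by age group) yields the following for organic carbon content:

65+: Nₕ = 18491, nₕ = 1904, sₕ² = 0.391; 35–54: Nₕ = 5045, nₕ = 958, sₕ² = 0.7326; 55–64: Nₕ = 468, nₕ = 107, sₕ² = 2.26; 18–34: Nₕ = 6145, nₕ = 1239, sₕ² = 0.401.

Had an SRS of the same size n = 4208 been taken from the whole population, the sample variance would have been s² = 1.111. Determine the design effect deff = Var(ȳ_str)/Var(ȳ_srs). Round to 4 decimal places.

0.4459

Var(ȳ_str) = Σ Wₕ²(1−fₕ)sₕ²/nₕ with Wₕ = Nₕ/30149:
  65+: (18491/30149)²·(1−1904/18491)·0.391/1904 = 6.9293458 × 10^-5
  35–54: (5045/30149)²·(1−958/5045)·0.7326/958 = 1.7346881 × 10^-5
  55–64: (468/30149)²·(1−107/468)·2.26/107 = 3.9258336 × 10^-6
  18–34: (6145/30149)²·(1−1239/6145)·0.401/1239 = 1.0734373 × 10^-5
  → Var(ȳ_str) = 1.0130055 × 10^-4.
Var(ȳ_srs) = (1 − 4208/30149)·1.111/4208 = 2.271706 × 10^-4.
deff = (1.0130055 × 10^-4) / (2.271706 × 10^-4) = 0.4459.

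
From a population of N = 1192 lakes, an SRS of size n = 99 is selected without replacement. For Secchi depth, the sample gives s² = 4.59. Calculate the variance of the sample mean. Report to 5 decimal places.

Under SRS without replacement, Var(ȳ) = (1 − f)·s²/n with f = n/N = 99/1192 = 0.08305369.
Var(ȳ) = (1 − 0.08305369)·4.59/99 = 0.91694631·0.046363636 = 0.042512965.

0.04251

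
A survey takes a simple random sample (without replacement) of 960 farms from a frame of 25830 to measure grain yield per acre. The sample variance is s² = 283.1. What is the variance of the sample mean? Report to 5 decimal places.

Under SRS without replacement, Var(ȳ) = (1 − f)·s²/n with f = n/N = 960/25830 = 0.03716609.
Var(ȳ) = (1 − 0.03716609)·283.1/960 = 0.96283391·0.29489583 = 0.28393571.

0.28394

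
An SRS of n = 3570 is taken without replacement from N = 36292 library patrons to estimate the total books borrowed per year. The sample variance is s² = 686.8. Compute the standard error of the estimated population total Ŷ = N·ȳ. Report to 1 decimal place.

Var(Ŷ) = N²·Var(ȳ) = N²·(1 − n/N)·s²/n.
f = 3570/36292 = 0.09836879; Var(ȳ) = 0.90163121·686.8/3570 = 0.17345667.
Var(Ŷ) = 36292² · 0.17345667 = 2.2846139 × 10^8.
SE(Ŷ) = √(2.2846139 × 10^8) = 15114.9.

15114.9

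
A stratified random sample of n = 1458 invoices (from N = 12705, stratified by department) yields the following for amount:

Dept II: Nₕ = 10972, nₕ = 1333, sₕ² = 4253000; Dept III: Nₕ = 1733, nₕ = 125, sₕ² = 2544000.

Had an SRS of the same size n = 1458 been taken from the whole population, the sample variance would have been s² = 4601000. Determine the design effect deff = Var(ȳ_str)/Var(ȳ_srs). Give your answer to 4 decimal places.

0.8741

Var(ȳ_str) = Σ Wₕ²(1−fₕ)sₕ²/nₕ with Wₕ = Nₕ/12705:
  Dept II: (10972/12705)²·(1−1333/10972)·4253000/1333 = 2090.4206
  Dept III: (1733/12705)²·(1−125/1733)·2544000/125 = 351.35195
  → Var(ȳ_str) = 2441.7726.
Var(ȳ_srs) = (1 − 1458/12705)·4601000/1458 = 2793.5518.
deff = 2441.7726 / 2793.5518 = 0.8741.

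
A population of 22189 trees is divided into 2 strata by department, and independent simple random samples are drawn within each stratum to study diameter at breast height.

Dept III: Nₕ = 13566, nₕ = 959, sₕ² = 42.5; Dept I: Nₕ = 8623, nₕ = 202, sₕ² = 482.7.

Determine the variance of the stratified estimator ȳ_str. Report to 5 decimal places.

Var(ȳ_str) = Σₕ Wₕ²(1 − fₕ)sₕ²/nₕ with Wₕ = Nₕ/N, N = 22189.
Dept III: Wₕ = 0.61138402; term = 0.61138402²·(1 − 0.07069143)·42.5/959 = 0.015394246.
Dept I: Wₕ = 0.38861598; term = 0.38861598²·(1 − 0.02342572)·482.7/202 = 0.35242972.
Sum = 0.36782397.

0.36782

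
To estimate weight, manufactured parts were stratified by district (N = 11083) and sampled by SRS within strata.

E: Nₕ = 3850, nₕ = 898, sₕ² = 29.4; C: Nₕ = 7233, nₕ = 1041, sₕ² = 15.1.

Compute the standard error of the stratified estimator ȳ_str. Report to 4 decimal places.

0.0912

Var(ȳ_str) = Σₕ Wₕ²(1 − fₕ)sₕ²/nₕ with Wₕ = Nₕ/N, N = 11083.
E: Wₕ = 0.34737887; term = 0.34737887²·(1 − 0.23324675)·29.4/898 = 0.0030292381.
C: Wₕ = 0.65262113; term = 0.65262113²·(1 − 0.14392368)·15.1/1041 = 0.0052888465.
Sum = 0.0083180846.
SE = √(0.0083180846) = 0.0912.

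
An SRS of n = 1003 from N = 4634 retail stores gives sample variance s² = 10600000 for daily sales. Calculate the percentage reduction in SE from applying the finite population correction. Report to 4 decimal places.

11.4813

f = n/N = 1003/4634 = 0.21644368.
SE_no-fpc = √(s²/n) = 102.80221; SE_fpc = √((1−f)s²/n) = 90.9992.
Ratio = √(1−f) = 0.88518717. Reduction = 100·(1 − 0.88518717) = 11.4813%.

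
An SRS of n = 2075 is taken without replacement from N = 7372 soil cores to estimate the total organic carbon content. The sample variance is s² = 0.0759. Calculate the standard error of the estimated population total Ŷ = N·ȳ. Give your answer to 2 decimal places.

37.79

Var(Ŷ) = N²·Var(ȳ) = N²·(1 − n/N)·s²/n.
f = 2075/7372 = 0.28147043; Var(ȳ) = 0.71852957·0.0759/2075 = 2.62826 × 10^-5.
Var(Ŷ) = 7372² · (2.62826 × 10^-5) = 1428.3643.
SE(Ŷ) = √(1428.3643) = 37.79.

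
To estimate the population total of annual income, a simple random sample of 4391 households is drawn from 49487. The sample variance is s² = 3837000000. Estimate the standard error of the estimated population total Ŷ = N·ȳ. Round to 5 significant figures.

4.4160 × 10^7

Var(Ŷ) = N²·Var(ȳ) = N²·(1 − n/N)·s²/n.
f = 4391/49487 = 0.08873037; Var(ȳ) = 0.91126963·3837000000/4391 = 796297.33.
Var(Ŷ) = 49487² · 796297.33 = 1.9501028 × 10^15.
SE(Ŷ) = √(1.9501028 × 10^15) = 4.4160 × 10^7.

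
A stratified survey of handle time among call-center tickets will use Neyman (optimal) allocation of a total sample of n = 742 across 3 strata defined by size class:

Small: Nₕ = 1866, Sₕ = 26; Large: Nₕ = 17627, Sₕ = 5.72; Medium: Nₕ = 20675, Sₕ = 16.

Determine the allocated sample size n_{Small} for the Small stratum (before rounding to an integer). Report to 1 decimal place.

75.0

Neyman allocation: nₕ = n·NₕSₕ / Σⱼ NⱼSⱼ.
Σ NⱼSⱼ = 1866·26 + 17627·5.72 + 20675·16 = 480142.44.
n_{Small} = 742·1866·26 / 480142.44 = 75.0.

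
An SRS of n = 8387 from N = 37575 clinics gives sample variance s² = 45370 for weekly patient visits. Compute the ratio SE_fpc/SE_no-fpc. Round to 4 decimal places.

f = n/N = 8387/37575 = 0.22320692.
SE_no-fpc = √(s²/n) = 2.3258466; SE_fpc = √((1−f)s²/n) = 2.049905.
Ratio = √(1−f) = 0.88135866.

0.8814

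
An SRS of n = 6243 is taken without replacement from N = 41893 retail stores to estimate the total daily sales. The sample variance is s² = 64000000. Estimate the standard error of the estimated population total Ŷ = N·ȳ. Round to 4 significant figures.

Var(Ŷ) = N²·Var(ȳ) = N²·(1 − n/N)·s²/n.
f = 6243/41893 = 0.14902251; Var(ȳ) = 0.85097749·64000000/6243 = 8723.7801.
Var(Ŷ) = 41893² · 8723.7801 = 1.5310439 × 10^13.
SE(Ŷ) = √(1.5310439 × 10^13) = 3.913 × 10^6.

3.913 × 10^6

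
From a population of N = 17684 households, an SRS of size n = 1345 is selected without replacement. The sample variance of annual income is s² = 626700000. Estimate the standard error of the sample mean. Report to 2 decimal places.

656.13

Under SRS without replacement, Var(ȳ) = (1 − f)·s²/n with f = n/N = 1345/17684 = 0.07605745.
Var(ȳ) = (1 − 0.07605745)·626700000/1345 = 0.92394255·465947.96 = 430509.14.
SE(ȳ) = √(430509.14) = 656.13.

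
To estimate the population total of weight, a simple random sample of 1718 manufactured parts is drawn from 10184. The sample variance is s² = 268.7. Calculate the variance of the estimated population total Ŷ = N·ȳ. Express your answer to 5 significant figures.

Var(Ŷ) = N²·Var(ȳ) = N²·(1 − n/N)·s²/n.
f = 1718/10184 = 0.16869599; Var(ȳ) = 0.83130401·268.7/1718 = 0.13001827.
Var(Ŷ) = 10184² · 0.13001827 = 1.3484696 × 10^7.

1.3485 × 10^7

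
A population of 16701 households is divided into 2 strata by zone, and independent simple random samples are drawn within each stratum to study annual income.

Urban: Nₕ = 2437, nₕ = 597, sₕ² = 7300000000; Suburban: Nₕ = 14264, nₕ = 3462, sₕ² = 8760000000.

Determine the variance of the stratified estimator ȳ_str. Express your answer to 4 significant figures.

1.594 × 10^6

Var(ȳ_str) = Σₕ Wₕ²(1 − fₕ)sₕ²/nₕ with Wₕ = Nₕ/N, N = 16701.
Urban: Wₕ = 0.14591941; term = 0.14591941²·(1 − 0.24497333)·7300000000/597 = 196578.91.
Suburban: Wₕ = 0.85408059; term = 0.85408059²·(1 − 0.24270892)·8760000000/3462 = 1.397776 × 10^6.
Sum = 1.5943549 × 10^6.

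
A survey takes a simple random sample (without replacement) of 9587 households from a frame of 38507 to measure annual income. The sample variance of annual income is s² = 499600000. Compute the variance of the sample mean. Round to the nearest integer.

39138

Under SRS without replacement, Var(ȳ) = (1 − f)·s²/n with f = n/N = 9587/38507 = 0.24896772.
Var(ȳ) = (1 − 0.24896772)·499600000/9587 = 0.75103228·52112.235 = 39137.971.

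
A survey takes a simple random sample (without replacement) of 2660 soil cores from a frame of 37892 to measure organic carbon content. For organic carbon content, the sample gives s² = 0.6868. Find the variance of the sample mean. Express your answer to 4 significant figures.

Under SRS without replacement, Var(ȳ) = (1 − f)·s²/n with f = n/N = 2660/37892 = 0.07019951.
Var(ȳ) = (1 − 0.07019951)·0.6868/2660 = 0.92980049·2.5819549 × 10^-4 = 2.4007029 × 10^-4.

2.401 × 10^-4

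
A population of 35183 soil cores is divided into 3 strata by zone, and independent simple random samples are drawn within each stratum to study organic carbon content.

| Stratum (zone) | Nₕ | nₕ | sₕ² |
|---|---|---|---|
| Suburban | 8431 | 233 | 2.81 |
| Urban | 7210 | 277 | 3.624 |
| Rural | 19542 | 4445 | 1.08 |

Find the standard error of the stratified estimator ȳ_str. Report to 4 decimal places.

0.0355

Var(ȳ_str) = Σₕ Wₕ²(1 − fₕ)sₕ²/nₕ with Wₕ = Nₕ/N, N = 35183.
Suburban: Wₕ = 0.23963278; term = 0.23963278²·(1 − 0.02763610)·2.81/233 = 6.7339776 × 10^-4.
Urban: Wₕ = 0.20492852; term = 0.20492852²·(1 − 0.03841886)·3.624/277 = 5.2832255 × 10^-4.
Rural: Wₕ = 0.55543871; term = 0.55543871²·(1 − 0.22745881)·1.08/4445 = 5.790898 × 10^-5.
Sum = 0.0012596293.
SE = √(0.0012596293) = 0.0355.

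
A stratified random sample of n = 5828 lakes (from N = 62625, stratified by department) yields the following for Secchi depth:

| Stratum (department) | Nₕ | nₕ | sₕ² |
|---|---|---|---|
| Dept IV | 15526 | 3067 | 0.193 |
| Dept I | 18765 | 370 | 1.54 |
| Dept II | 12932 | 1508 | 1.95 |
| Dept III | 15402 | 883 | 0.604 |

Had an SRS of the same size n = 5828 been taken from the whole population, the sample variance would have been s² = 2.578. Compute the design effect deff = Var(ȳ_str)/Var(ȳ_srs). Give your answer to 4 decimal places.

Var(ȳ_str) = Σ Wₕ²(1−fₕ)sₕ²/nₕ with Wₕ = Nₕ/62625:
  Dept IV: (15526/62625)²·(1−3067/15526)·0.193/3067 = 3.1037792 × 10^-6
  Dept I: (18765/62625)²·(1−370/18765)·1.54/370 = 3.6632949 × 10^-4
  Dept II: (12932/62625)²·(1−1508/12932)·1.95/1508 = 4.8710398 × 10^-5
  Dept III: (15402/62625)²·(1−883/15402)·0.604/883 = 3.9002692 × 10^-5
  → Var(ȳ_str) = 4.5714636 × 10^-4.
Var(ȳ_srs) = (1 − 5828/62625)·2.578/5828 = 4.0118162 × 10^-4.
deff = (4.5714636 × 10^-4) / (4.0118162 × 10^-4) = 1.1395.

1.1395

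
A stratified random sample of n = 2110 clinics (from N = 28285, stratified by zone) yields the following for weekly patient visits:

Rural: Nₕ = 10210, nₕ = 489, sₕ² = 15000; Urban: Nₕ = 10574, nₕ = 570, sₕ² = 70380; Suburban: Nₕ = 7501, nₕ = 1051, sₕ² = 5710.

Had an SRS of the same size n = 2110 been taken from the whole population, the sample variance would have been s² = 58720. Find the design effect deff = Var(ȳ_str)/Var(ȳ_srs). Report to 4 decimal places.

Var(ȳ_str) = Σ Wₕ²(1−fₕ)sₕ²/nₕ with Wₕ = Nₕ/28285:
  Rural: (10210/28285)²·(1−489/10210)·15000/489 = 3.8054561
  Urban: (10574/28285)²·(1−570/10574)·70380/570 = 16.325821
  Suburban: (7501/28285)²·(1−1051/7501)·5710/1051 = 0.32854882
  → Var(ȳ_str) = 20.459826.
Var(ȳ_srs) = (1 − 2110/28285)·58720/2110 = 25.753372.
deff = 20.459826 / 25.753372 = 0.7945.

0.7945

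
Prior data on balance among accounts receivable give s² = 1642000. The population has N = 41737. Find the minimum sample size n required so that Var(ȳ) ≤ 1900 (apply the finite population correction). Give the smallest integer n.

Without fpc, n₀ = s²/D = 1642000/1900 = 864.2105.
With fpc, (1 − n/N)·s²/n ≤ D requires n ≥ n₀/(1 + n₀/N) = 864.2105/(1 + 864.2105/41737) = 846.6791.
Rounding up, n = 847.

847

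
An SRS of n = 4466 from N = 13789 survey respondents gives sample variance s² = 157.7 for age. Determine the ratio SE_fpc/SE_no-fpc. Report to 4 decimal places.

0.8223

f = n/N = 4466/13789 = 0.32388135.
SE_no-fpc = √(s²/n) = 0.18791285; SE_fpc = √((1−f)s²/n) = 0.15451404.
Ratio = √(1−f) = 0.82226434.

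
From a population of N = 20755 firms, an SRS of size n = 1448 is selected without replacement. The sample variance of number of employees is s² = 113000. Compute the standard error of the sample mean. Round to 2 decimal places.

Under SRS without replacement, Var(ȳ) = (1 − f)·s²/n with f = n/N = 1448/20755 = 0.06976632.
Var(ȳ) = (1 − 0.06976632)·113000/1448 = 0.93023368·78.038674 = 72.594203.
SE(ȳ) = √(72.594203) = 8.52.

8.52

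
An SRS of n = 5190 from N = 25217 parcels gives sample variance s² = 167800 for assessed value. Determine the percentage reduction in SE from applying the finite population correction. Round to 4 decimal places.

10.8829

f = n/N = 5190/25217 = 0.20581354.
SE_no-fpc = √(s²/n) = 5.6860713; SE_fpc = √((1−f)s²/n) = 5.0672641.
Ratio = √(1−f) = 0.89117140. Reduction = 100·(1 − 0.89117140) = 10.8829%.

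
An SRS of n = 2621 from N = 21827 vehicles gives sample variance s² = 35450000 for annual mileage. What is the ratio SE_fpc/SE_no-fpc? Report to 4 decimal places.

f = n/N = 2621/21827 = 0.12008063.
SE_no-fpc = √(s²/n) = 116.29863; SE_fpc = √((1−f)s²/n) = 109.09279.
Ratio = √(1−f) = 0.93804017.

0.9380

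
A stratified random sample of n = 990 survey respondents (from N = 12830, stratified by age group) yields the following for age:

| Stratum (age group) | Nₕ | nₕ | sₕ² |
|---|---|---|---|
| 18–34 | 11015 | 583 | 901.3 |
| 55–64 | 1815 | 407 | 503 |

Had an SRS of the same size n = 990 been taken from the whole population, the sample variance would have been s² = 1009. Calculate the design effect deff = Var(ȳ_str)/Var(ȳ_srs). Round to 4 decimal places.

1.1678

Var(ȳ_str) = Σ Wₕ²(1−fₕ)sₕ²/nₕ with Wₕ = Nₕ/12830:
  18–34: (11015/12830)²·(1−583/11015)·901.3/583 = 1.0791942
  55–64: (1815/12830)²·(1−407/1815)·503/407 = 0.019186667
  → Var(ȳ_str) = 1.0983809.
Var(ȳ_srs) = (1 − 990/12830)·1009/990 = 0.94054812.
deff = 1.0983809 / 0.94054812 = 1.1678.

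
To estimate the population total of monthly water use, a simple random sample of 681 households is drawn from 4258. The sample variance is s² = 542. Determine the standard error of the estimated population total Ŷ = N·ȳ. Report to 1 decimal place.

3481.7

Var(Ŷ) = N²·Var(ȳ) = N²·(1 − n/N)·s²/n.
f = 681/4258 = 0.15993424; Var(ȳ) = 0.84006576·542/681 = 0.66859859.
Var(Ŷ) = 4258² · 0.66859859 = 1.212207 × 10^7.
SE(Ŷ) = √(1.212207 × 10^7) = 3481.7.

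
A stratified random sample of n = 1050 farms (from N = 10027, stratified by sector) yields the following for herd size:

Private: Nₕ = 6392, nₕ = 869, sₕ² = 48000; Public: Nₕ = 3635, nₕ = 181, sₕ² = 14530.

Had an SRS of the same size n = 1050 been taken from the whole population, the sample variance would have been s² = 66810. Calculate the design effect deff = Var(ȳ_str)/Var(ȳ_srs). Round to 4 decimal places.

Var(ȳ_str) = Σ Wₕ²(1−fₕ)sₕ²/nₕ with Wₕ = Nₕ/10027:
  Private: (6392/10027)²·(1−869/6392)·48000/869 = 19.395065
  Public: (3635/10027)²·(1−181/3635)·14530/181 = 10.024709
  → Var(ȳ_str) = 29.419774.
Var(ȳ_srs) = (1 − 1050/10027)·66810/1050 = 56.965562.
deff = 29.419774 / 56.965562 = 0.5164.

0.5164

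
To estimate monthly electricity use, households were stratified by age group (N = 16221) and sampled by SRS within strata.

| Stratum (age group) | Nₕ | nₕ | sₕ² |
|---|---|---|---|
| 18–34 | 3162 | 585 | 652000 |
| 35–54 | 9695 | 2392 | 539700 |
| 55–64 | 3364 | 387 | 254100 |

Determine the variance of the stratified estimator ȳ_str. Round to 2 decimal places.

120.22

Var(ȳ_str) = Σₕ Wₕ²(1 − fₕ)sₕ²/nₕ with Wₕ = Nₕ/N, N = 16221.
18–34: Wₕ = 0.19493249; term = 0.19493249²·(1 − 0.18500949)·652000/585 = 34.515388.
35–54: Wₕ = 0.59768202; term = 0.59768202²·(1 − 0.24672512)·539700/2392 = 60.713477.
55–64: Wₕ = 0.20738549; term = 0.20738549²·(1 − 0.11504162)·254100/387 = 24.990404.
Sum = 120.21927.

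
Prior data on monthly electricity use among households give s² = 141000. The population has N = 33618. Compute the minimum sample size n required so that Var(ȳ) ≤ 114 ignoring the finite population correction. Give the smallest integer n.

Without fpc, n₀ = s²/D = 141000/114 = 1236.8421.
Rounding up, n = 1237.

1237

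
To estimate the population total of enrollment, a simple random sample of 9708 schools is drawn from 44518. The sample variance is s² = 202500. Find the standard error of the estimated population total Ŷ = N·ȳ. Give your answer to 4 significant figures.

179800

Var(Ŷ) = N²·Var(ȳ) = N²·(1 − n/N)·s²/n.
f = 9708/44518 = 0.21806910; Var(ȳ) = 0.78193090·202500/9708 = 16.310363.
Var(Ŷ) = 44518² · 16.310363 = 3.2324731 × 10^10.
SE(Ŷ) = √(3.2324731 × 10^10) = 179800.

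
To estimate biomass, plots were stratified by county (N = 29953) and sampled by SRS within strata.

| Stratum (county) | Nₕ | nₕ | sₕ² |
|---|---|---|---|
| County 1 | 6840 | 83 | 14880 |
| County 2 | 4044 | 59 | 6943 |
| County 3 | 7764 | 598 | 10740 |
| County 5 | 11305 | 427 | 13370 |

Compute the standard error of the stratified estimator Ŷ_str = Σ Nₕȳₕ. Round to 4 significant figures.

Var(Ŷ_str) = Σₕ Nₕ²(1 − fₕ)sₕ²/nₕ.
County 1: 6840²·(1 − 83/6840)·14880/83 = 8.2858079 × 10^9.
County 2: 4044²·(1 − 59/4044)·6943/59 = 1.8964204 × 10^9.
County 3: 7764²·(1 − 598/7764)·10740/598 = 9.9922992 × 10^8.
County 5: 11305²·(1 − 427/11305)·13370/427 = 3.8505534 × 10^9.
Sum = 1.5032012 × 10^10.
SE = √(1.5032012 × 10^10) = 122600.

122600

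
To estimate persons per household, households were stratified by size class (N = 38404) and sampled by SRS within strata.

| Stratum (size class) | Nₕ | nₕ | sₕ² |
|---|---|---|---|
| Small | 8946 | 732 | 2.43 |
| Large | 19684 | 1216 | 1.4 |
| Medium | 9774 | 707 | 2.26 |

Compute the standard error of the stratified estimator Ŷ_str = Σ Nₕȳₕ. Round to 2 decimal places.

Var(Ŷ_str) = Σₕ Nₕ²(1 − fₕ)sₕ²/nₕ.
Small: 8946²·(1 − 732/8946)·2.43/732 = 243937.62.
Large: 19684²·(1 − 1216/19684)·1.4/1216 = 418531.05.
Medium: 9774²·(1 − 707/9774)·2.26/707 = 283285.91.
Sum = 945754.58.
SE = √(945754.58) = 972.50.

972.50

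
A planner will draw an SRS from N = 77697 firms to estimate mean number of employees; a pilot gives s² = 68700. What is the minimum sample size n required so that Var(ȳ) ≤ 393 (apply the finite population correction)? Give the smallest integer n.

Without fpc, n₀ = s²/D = 68700/393 = 174.8092.
With fpc, (1 − n/N)·s²/n ≤ D requires n ≥ n₀/(1 + n₀/N) = 174.8092/(1 + 174.8092/77697) = 174.4168.
Rounding up, n = 175.

175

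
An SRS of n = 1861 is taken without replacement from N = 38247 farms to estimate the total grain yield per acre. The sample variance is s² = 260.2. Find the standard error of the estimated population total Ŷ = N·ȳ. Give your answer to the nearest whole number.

Var(Ŷ) = N²·Var(ȳ) = N²·(1 − n/N)·s²/n.
f = 1861/38247 = 0.04865741; Var(ȳ) = 0.95134259·260.2/1861 = 0.13301415.
Var(Ŷ) = 38247² · 0.13301415 = 1.9457749 × 10^8.
SE(Ŷ) = √(1.9457749 × 10^8) = 13949.

13949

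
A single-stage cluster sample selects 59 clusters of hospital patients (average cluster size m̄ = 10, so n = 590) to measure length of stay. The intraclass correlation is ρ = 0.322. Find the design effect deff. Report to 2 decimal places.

3.90

deff = 1 + (10 − 1)·0.322 = 1 + 2.898 = 3.898.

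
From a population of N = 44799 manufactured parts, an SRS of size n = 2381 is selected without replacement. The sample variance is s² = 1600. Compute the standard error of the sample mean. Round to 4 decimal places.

Under SRS without replacement, Var(ȳ) = (1 − f)·s²/n with f = n/N = 2381/44799 = 0.05314851.
Var(ȳ) = (1 − 0.05314851)·1600/2381 = 0.94685149·0.67198656 = 0.63627148.
SE(ȳ) = √(0.63627148) = 0.7977.

0.7977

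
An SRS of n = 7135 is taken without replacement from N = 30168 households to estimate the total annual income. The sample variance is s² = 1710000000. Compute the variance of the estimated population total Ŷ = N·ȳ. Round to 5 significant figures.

Var(Ŷ) = N²·Var(ȳ) = N²·(1 − n/N)·s²/n.
f = 7135/30168 = 0.23650888; Var(ȳ) = 0.76349112·1710000000/7135 = 182981.05.
Var(Ŷ) = 30168² · 182981.05 = 1.6653256 × 10^14.

1.6653 × 10^14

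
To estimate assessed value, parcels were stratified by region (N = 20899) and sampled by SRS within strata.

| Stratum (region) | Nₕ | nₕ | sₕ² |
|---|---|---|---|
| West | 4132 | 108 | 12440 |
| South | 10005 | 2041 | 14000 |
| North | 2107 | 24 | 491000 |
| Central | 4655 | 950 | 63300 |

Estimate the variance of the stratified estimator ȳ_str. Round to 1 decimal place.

213.8

Var(ȳ_str) = Σₕ Wₕ²(1 − fₕ)sₕ²/nₕ with Wₕ = Nₕ/N, N = 20899.
West: Wₕ = 0.19771281; term = 0.19771281²·(1 − 0.02613746)·12440/108 = 4.3849424.
South: Wₕ = 0.47873104; term = 0.47873104²·(1 − 0.20399800)·14000/2041 = 1.2513603.
North: Wₕ = 0.10081822; term = 0.10081822²·(1 − 0.01139060)·491000/24 = 205.5763.
Central: Wₕ = 0.22273793; term = 0.22273793²·(1 − 0.20408163)·63300/950 = 2.6310978.
Sum = 213.8437.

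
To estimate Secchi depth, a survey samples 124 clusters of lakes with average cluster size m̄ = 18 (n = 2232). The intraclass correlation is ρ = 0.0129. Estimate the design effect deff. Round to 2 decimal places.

deff = 1 + (18 − 1)·0.0129 = 1 + 0.2193 = 1.2193.

1.22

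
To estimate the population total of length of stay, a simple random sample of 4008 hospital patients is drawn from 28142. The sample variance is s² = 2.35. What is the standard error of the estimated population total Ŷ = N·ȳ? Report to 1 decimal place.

631.0

Var(Ŷ) = N²·Var(ȳ) = N²·(1 − n/N)·s²/n.
f = 4008/28142 = 0.14242058; Var(ȳ) = 0.85757942·2.35/4008 = 5.0282226 × 10^-4.
Var(Ŷ) = 28142² · (5.0282226 × 10^-4) = 398221.23.
SE(Ŷ) = √(398221.23) = 631.0.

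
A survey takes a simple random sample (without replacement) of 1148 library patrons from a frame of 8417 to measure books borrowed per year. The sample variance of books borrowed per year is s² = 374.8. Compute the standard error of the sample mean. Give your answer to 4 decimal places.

Under SRS without replacement, Var(ȳ) = (1 − f)·s²/n with f = n/N = 1148/8417 = 0.13639064.
Var(ȳ) = (1 − 0.13639064)·374.8/1148 = 0.86360936·0.32648084 = 0.28195191.
SE(ȳ) = √(0.28195191) = 0.5310.

0.5310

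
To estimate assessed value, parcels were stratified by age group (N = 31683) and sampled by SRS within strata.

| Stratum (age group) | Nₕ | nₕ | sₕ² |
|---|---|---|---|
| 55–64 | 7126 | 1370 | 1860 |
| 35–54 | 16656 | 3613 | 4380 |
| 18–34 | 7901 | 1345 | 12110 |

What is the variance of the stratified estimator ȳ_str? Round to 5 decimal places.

0.78245

Var(ȳ_str) = Σₕ Wₕ²(1 − fₕ)sₕ²/nₕ with Wₕ = Nₕ/N, N = 31683.
55–64: Wₕ = 0.22491557; term = 0.22491557²·(1 − 0.19225372)·1860/1370 = 0.055476159.
35–54: Wₕ = 0.52570779; term = 0.52570779²·(1 − 0.21691883)·4380/3613 = 0.2623625.
18–34: Wₕ = 0.24937664; term = 0.24937664²·(1 − 0.17023162)·12110/1345 = 0.46461184.
Sum = 0.7824505.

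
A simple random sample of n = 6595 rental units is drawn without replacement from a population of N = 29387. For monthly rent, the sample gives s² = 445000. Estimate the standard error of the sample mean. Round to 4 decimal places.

7.2341

Under SRS without replacement, Var(ȳ) = (1 − f)·s²/n with f = n/N = 6595/29387 = 0.22441896.
Var(ȳ) = (1 − 0.22441896)·445000/6595 = 0.77558104·67.47536 = 52.33261.
SE(ȳ) = √(52.33261) = 7.2341.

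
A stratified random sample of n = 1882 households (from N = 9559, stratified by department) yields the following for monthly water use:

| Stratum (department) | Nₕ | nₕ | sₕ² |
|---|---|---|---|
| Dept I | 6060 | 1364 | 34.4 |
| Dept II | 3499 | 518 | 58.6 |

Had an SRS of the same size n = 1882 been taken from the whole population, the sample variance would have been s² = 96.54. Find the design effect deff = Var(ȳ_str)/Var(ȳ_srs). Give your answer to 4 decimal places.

Var(ȳ_str) = Σ Wₕ²(1−fₕ)sₕ²/nₕ with Wₕ = Nₕ/9559:
  Dept I: (6060/9559)²·(1−1364/6060)·34.4/1364 = 0.0078545238
  Dept II: (3499/9559)²·(1−518/3499)·58.6/518 = 0.012913645
  → Var(ȳ_str) = 0.020768169.
Var(ȳ_srs) = (1 − 1882/9559)·96.54/1882 = 0.04119711.
deff = 0.020768169 / 0.04119711 = 0.5041.

0.5041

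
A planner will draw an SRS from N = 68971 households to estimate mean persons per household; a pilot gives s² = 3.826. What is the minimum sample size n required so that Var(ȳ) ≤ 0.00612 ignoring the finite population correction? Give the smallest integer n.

626

Without fpc, n₀ = s²/D = 3.826/0.00612 = 625.1634.
Rounding up, n = 626.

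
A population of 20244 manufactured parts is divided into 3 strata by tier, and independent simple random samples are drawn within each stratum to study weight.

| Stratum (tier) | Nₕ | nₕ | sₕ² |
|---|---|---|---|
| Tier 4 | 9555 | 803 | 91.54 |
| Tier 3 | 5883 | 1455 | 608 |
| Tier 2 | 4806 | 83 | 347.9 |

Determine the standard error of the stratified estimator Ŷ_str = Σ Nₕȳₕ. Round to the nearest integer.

10750

Var(Ŷ_str) = Σₕ Nₕ²(1 − fₕ)sₕ²/nₕ.
Tier 4: 9555²·(1 − 803/9555)·91.54/803 = 9.5330828 × 10^6.
Tier 3: 5883²·(1 − 1455/5883)·608/1455 = 1.0885467 × 10^7.
Tier 2: 4806²·(1 − 83/4806)·347.9/83 = 9.5143264 × 10^7.
Sum = 1.1556181 × 10^8.
SE = √(1.1556181 × 10^8) = 10750.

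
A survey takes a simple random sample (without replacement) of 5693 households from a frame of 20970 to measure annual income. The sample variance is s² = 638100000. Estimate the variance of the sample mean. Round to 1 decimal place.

Under SRS without replacement, Var(ȳ) = (1 − f)·s²/n with f = n/N = 5693/20970 = 0.27148307.
Var(ȳ) = (1 − 0.27148307)·638100000/5693 = 0.72851693·112085.02 = 81655.832.

81655.8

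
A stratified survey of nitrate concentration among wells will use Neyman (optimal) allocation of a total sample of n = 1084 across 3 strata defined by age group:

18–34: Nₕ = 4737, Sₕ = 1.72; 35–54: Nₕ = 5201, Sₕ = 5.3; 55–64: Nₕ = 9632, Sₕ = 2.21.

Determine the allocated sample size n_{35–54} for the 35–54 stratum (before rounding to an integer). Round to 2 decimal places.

Neyman allocation: nₕ = n·NₕSₕ / Σⱼ NⱼSⱼ.
Σ NⱼSⱼ = 4737·1.72 + 5201·5.3 + 9632·2.21 = 56999.66.
n_{35–54} = 1084·5201·5.3 / 56999.66 = 524.23.

524.23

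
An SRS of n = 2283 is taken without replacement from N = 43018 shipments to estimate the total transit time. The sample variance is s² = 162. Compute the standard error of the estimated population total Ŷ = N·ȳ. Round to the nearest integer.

Var(Ŷ) = N²·Var(ȳ) = N²·(1 − n/N)·s²/n.
f = 2283/43018 = 0.05307081; Var(ȳ) = 0.94692919·162/2283 = 0.067193399.
Var(Ŷ) = 43018² · 0.067193399 = 1.2434463 × 10^8.
SE(Ŷ) = √(1.2434463 × 10^8) = 11151.

11151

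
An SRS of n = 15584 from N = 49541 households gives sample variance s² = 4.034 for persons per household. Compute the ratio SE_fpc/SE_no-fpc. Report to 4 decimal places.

f = n/N = 15584/49541 = 0.31456773.
SE_no-fpc = √(s²/n) = 0.016088979; SE_fpc = √((1−f)s²/n) = 0.0133202.
Ratio = √(1−f) = 0.82790837.

0.8279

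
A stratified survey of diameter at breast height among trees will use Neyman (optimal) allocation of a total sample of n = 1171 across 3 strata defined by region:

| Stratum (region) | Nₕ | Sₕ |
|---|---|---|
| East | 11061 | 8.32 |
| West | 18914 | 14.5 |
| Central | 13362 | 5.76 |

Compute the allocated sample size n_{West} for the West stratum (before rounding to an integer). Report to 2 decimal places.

Neyman allocation: nₕ = n·NₕSₕ / Σⱼ NⱼSⱼ.
Σ NⱼSⱼ = 11061·8.32 + 18914·14.5 + 13362·5.76 = 443245.64.
n_{West} = 1171·18914·14.5 / 443245.64 = 724.54.

724.54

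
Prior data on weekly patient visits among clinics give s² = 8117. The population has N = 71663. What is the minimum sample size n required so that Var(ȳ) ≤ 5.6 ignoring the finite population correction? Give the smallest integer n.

1450

Without fpc, n₀ = s²/D = 8117/5.6 = 1449.4643.
Rounding up, n = 1450.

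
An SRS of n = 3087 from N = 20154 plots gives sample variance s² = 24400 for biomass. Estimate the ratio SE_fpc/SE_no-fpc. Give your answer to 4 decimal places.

0.9202

f = n/N = 3087/20154 = 0.15317059.
SE_no-fpc = √(s²/n) = 2.8114256; SE_fpc = √((1−f)s²/n) = 2.5871676.
Ratio = √(1−f) = 0.92023335.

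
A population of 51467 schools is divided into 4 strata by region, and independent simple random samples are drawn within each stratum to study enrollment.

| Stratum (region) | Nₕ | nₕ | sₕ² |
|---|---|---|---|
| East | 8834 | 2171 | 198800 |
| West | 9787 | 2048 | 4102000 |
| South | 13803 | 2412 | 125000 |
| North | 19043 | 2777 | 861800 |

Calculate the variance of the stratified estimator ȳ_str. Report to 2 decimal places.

98.67

Var(ȳ_str) = Σₕ Wₕ²(1 − fₕ)sₕ²/nₕ with Wₕ = Nₕ/N, N = 51467.
East: Wₕ = 0.17164397; term = 0.17164397²·(1 − 0.24575504)·198800/2171 = 2.0348203.
West: Wₕ = 0.19016069; term = 0.19016069²·(1 − 0.20925718)·4102000/2048 = 57.272011.
South: Wₕ = 0.26819127; term = 0.26819127²·(1 − 0.17474462)·125000/2412 = 3.0761701.
North: Wₕ = 0.37000408; term = 0.37000408²·(1 − 0.14582786)·861800/2777 = 36.290173.
Sum = 98.673174.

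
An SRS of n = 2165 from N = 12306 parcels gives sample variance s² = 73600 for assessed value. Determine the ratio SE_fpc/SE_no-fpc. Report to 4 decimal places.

0.9078

f = n/N = 2165/12306 = 0.17593044.
SE_no-fpc = √(s²/n) = 5.8305558; SE_fpc = √((1−f)s²/n) = 5.2928781.
Ratio = √(1−f) = 0.90778277.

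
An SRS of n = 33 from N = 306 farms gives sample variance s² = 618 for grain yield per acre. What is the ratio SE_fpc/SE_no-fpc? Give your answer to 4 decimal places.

0.9445

f = n/N = 33/306 = 0.10784314.
SE_no-fpc = √(s²/n) = 4.3275019; SE_fpc = √((1−f)s²/n) = 4.0875011.
Ratio = √(1−f) = 0.94454056.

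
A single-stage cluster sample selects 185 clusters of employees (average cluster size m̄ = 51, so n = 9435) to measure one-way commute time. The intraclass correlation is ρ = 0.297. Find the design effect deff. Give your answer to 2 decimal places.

15.85

deff = 1 + (51 − 1)·0.297 = 1 + 14.85 = 15.85.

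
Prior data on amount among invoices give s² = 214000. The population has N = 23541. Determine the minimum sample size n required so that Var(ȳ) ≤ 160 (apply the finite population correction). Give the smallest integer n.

1266

Without fpc, n₀ = s²/D = 214000/160 = 1337.5000.
With fpc, (1 − n/N)·s²/n ≤ D requires n ≥ n₀/(1 + n₀/N) = 1337.5000/(1 + 1337.5000/23541) = 1265.5943.
Rounding up, n = 1266.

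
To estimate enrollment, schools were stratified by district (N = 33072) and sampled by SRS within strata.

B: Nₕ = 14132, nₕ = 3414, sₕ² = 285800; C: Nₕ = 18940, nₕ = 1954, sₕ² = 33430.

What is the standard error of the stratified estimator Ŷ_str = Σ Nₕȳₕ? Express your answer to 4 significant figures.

Var(Ŷ_str) = Σₕ Nₕ²(1 − fₕ)sₕ²/nₕ.
B: 14132²·(1 − 3414/14132)·285800/3414 = 1.2679908 × 10^10.
C: 18940²·(1 − 1954/18940)·33430/1954 = 5.5040569 × 10^9.
Sum = 1.8183965 × 10^10.
SE = √(1.8183965 × 10^10) = 134800.

134800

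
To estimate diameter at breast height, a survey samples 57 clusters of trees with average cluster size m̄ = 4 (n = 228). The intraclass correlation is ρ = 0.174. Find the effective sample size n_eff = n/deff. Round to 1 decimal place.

149.8

deff = 1 + (4 − 1)·0.174 = 1 + 0.522 = 1.522.
n_eff = 228 / 1.522 = 149.8.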